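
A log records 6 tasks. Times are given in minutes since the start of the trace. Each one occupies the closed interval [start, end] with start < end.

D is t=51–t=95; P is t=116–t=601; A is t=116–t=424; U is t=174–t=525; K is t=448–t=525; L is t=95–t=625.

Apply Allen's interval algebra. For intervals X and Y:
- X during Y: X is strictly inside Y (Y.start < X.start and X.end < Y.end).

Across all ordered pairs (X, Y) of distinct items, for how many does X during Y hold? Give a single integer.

Checking all 30 ordered pairs for relation 'during'; matching pairs in alphabetical order:
(A, L): A during L ✓
(K, L): K during L ✓
(K, P): K during P ✓
(P, L): P during L ✓
(U, L): U during L ✓
(U, P): U during P ✓
Count: 6.

6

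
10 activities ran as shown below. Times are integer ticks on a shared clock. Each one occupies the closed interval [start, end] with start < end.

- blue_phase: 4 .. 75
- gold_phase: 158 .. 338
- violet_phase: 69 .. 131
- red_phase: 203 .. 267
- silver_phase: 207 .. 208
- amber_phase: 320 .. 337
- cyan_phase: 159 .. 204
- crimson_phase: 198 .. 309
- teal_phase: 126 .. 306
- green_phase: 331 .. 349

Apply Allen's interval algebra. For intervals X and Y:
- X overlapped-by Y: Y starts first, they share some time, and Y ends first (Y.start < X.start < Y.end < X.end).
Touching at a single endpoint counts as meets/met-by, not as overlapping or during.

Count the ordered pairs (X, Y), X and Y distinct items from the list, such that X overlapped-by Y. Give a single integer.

8

Checking all 90 ordered pairs for relation 'overlapped-by'; matching pairs in alphabetical order:
(crimson_phase, cyan_phase): crimson_phase overlapped-by cyan_phase ✓
(crimson_phase, teal_phase): crimson_phase overlapped-by teal_phase ✓
(gold_phase, teal_phase): gold_phase overlapped-by teal_phase ✓
(green_phase, amber_phase): green_phase overlapped-by amber_phase ✓
(green_phase, gold_phase): green_phase overlapped-by gold_phase ✓
(red_phase, cyan_phase): red_phase overlapped-by cyan_phase ✓
(teal_phase, violet_phase): teal_phase overlapped-by violet_phase ✓
(violet_phase, blue_phase): violet_phase overlapped-by blue_phase ✓
Count: 8.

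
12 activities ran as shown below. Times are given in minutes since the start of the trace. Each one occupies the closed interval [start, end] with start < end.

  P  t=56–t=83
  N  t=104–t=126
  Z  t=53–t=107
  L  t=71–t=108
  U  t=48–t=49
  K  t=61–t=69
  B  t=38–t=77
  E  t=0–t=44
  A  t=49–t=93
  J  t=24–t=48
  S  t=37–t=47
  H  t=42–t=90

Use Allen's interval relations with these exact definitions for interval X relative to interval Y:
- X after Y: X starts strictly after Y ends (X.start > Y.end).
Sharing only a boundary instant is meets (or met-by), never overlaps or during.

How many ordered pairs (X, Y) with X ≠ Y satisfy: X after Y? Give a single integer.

Checking all 132 ordered pairs for relation 'after'; matching pairs in alphabetical order:
(A, E): A after E ✓
(A, J): A after J ✓
(A, S): A after S ✓
(K, E): K after E ✓
(K, J): K after J ✓
(K, S): K after S ✓
(K, U): K after U ✓
(L, E): L after E ✓
(L, J): L after J ✓
(L, K): L after K ✓
(L, S): L after S ✓
(L, U): L after U ✓
(N, A): N after A ✓
(N, B): N after B ✓
(N, E): N after E ✓
(N, H): N after H ✓
(N, J): N after J ✓
(N, K): N after K ✓
(N, P): N after P ✓
(N, S): N after S ✓
(N, U): N after U ✓
(P, E): P after E ✓
(P, J): P after J ✓
(P, S): P after S ✓
... plus 7 further pairs not listed.
Count: 31.

31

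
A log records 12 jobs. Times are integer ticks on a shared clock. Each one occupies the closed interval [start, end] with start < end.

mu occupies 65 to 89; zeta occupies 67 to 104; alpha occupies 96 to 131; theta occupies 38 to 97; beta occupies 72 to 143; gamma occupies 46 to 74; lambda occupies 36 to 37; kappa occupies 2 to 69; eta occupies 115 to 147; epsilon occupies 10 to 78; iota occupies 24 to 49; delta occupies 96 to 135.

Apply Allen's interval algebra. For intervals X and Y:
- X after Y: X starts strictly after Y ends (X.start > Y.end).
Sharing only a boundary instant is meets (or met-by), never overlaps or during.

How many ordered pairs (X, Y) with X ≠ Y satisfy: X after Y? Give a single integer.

29

Checking all 132 ordered pairs for relation 'after'; matching pairs in alphabetical order:
(alpha, epsilon): alpha after epsilon ✓
(alpha, gamma): alpha after gamma ✓
(alpha, iota): alpha after iota ✓
(alpha, kappa): alpha after kappa ✓
(alpha, lambda): alpha after lambda ✓
(alpha, mu): alpha after mu ✓
(beta, iota): beta after iota ✓
(beta, kappa): beta after kappa ✓
(beta, lambda): beta after lambda ✓
(delta, epsilon): delta after epsilon ✓
(delta, gamma): delta after gamma ✓
(delta, iota): delta after iota ✓
(delta, kappa): delta after kappa ✓
(delta, lambda): delta after lambda ✓
(delta, mu): delta after mu ✓
(eta, epsilon): eta after epsilon ✓
(eta, gamma): eta after gamma ✓
(eta, iota): eta after iota ✓
(eta, kappa): eta after kappa ✓
(eta, lambda): eta after lambda ✓
(eta, mu): eta after mu ✓
(eta, theta): eta after theta ✓
(eta, zeta): eta after zeta ✓
(gamma, lambda): gamma after lambda ✓
... plus 5 further pairs not listed.
Count: 29.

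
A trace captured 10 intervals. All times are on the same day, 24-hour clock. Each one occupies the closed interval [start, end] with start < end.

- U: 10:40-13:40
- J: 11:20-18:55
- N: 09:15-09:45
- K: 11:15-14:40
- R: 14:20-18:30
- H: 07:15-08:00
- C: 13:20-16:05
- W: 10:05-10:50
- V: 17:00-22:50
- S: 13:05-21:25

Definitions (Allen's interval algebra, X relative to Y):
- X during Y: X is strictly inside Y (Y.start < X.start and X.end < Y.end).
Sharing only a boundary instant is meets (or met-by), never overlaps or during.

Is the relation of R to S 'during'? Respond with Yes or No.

R = [14:20, 18:30], S = [13:05, 21:25].
Actual relation of R to S: during.
Asked whether 'during' holds → Yes.

Yes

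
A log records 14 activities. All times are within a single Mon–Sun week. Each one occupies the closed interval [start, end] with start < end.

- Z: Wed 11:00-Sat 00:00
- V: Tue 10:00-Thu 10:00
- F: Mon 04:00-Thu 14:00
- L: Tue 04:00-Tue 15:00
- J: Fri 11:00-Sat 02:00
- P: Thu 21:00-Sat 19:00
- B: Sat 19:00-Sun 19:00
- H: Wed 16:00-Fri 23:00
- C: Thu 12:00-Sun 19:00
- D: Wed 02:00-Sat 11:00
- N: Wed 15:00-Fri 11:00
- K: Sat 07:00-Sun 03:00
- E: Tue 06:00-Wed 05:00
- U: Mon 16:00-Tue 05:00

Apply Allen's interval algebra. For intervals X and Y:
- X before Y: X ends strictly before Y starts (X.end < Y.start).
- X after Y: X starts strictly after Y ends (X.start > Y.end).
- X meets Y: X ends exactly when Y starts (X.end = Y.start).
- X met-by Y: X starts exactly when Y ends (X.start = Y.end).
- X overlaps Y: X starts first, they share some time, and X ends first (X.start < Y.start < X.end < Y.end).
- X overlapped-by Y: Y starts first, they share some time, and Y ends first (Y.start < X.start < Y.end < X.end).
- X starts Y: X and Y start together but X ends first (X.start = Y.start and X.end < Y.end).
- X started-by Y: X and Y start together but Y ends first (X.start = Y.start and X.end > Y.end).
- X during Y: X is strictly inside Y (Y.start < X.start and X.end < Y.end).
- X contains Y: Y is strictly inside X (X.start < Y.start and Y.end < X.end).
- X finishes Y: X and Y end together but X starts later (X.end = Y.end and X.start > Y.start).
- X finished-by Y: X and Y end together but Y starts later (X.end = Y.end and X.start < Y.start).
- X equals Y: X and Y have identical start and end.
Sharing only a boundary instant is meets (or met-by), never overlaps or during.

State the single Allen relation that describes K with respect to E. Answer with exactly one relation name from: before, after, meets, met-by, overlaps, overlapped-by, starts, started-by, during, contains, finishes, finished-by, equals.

after

K = [Sat 07:00, Sun 03:00]; E = [Tue 06:00, Wed 05:00].
Compare endpoints: K.start > E.start, K.start > E.end, K.end > E.start, K.end > E.end.
That pattern is 'after'.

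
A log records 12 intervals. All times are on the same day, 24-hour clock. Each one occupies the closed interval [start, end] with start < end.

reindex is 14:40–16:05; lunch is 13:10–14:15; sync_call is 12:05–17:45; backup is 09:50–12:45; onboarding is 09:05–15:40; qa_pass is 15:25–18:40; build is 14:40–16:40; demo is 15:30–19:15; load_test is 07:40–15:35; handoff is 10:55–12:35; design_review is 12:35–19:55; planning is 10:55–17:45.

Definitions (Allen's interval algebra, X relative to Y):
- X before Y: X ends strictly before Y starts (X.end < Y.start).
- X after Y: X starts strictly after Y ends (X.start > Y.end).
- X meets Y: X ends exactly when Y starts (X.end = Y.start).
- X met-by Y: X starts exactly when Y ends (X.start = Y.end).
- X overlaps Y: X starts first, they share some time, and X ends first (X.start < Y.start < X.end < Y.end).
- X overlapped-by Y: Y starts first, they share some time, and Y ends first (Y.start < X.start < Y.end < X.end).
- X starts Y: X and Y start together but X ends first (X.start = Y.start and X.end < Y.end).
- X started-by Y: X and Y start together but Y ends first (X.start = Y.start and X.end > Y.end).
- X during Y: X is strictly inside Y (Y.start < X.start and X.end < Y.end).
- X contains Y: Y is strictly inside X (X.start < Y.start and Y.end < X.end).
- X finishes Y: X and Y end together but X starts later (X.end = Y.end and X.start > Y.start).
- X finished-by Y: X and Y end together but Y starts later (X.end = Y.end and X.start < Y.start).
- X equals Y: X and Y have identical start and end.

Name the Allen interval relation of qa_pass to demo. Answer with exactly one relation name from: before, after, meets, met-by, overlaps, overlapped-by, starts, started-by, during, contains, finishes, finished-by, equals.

overlaps

qa_pass = [15:25, 18:40]; demo = [15:30, 19:15].
Compare endpoints: qa_pass.start < demo.start, qa_pass.start < demo.end, qa_pass.end > demo.start, qa_pass.end < demo.end.
That pattern is 'overlaps'.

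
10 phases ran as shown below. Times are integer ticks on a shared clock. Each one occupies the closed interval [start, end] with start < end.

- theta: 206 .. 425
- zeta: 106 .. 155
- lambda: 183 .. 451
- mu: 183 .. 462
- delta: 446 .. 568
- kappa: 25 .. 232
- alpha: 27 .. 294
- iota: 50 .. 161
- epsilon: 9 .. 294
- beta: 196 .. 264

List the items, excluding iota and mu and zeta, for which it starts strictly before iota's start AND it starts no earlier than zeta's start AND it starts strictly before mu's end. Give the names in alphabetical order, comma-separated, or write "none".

none

Conditions: its start is strictly before iota's start (X.start < 50) AND its start is no earlier than zeta's start (X.start >= 106) AND its start is strictly before mu's end (X.start < 462).
alpha: start 27 < 50? ✓; start 27 >= 106? ✗; start 27 < 462? ✓ → no.
beta: start 196 < 50? ✗; start 196 >= 106? ✓; start 196 < 462? ✓ → no.
delta: start 446 < 50? ✗; start 446 >= 106? ✓; start 446 < 462? ✓ → no.
epsilon: start 9 < 50? ✓; start 9 >= 106? ✗; start 9 < 462? ✓ → no.
kappa: start 25 < 50? ✓; start 25 >= 106? ✗; start 25 < 462? ✓ → no.
lambda: start 183 < 50? ✗; start 183 >= 106? ✓; start 183 < 462? ✓ → no.
theta: start 206 < 50? ✗; start 206 >= 106? ✓; start 206 < 462? ✓ → no.
Result: none.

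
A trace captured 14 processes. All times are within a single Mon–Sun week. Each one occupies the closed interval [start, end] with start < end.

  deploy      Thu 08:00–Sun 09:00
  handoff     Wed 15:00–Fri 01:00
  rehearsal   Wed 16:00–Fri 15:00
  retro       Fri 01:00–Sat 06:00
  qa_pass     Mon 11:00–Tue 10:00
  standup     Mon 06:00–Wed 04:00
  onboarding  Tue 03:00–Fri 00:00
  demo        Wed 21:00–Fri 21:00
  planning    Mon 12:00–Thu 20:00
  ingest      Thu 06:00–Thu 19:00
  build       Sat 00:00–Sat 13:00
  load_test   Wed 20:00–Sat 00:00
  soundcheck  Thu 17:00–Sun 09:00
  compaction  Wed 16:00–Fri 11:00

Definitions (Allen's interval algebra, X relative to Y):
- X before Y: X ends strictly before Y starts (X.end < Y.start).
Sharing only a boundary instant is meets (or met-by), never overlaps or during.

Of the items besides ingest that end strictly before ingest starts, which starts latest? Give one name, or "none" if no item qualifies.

qa_pass

Target ingest = [Thu 06:00, Thu 19:00].
build [Sat 00:00, Sat 13:00] → after → excluded.
compaction [Wed 16:00, Fri 11:00] → contains → excluded.
demo [Wed 21:00, Fri 21:00] → contains → excluded.
deploy [Thu 08:00, Sun 09:00] → overlapped-by → excluded.
handoff [Wed 15:00, Fri 01:00] → contains → excluded.
load_test [Wed 20:00, Sat 00:00] → contains → excluded.
onboarding [Tue 03:00, Fri 00:00] → contains → excluded.
planning [Mon 12:00, Thu 20:00] → contains → excluded.
qa_pass [Mon 11:00, Tue 10:00] → before → candidate.
rehearsal [Wed 16:00, Fri 15:00] → contains → excluded.
retro [Fri 01:00, Sat 06:00] → after → excluded.
soundcheck [Thu 17:00, Sun 09:00] → overlapped-by → excluded.
standup [Mon 06:00, Wed 04:00] → before → candidate.
Among candidates, latest start is Mon 11:00 → qa_pass.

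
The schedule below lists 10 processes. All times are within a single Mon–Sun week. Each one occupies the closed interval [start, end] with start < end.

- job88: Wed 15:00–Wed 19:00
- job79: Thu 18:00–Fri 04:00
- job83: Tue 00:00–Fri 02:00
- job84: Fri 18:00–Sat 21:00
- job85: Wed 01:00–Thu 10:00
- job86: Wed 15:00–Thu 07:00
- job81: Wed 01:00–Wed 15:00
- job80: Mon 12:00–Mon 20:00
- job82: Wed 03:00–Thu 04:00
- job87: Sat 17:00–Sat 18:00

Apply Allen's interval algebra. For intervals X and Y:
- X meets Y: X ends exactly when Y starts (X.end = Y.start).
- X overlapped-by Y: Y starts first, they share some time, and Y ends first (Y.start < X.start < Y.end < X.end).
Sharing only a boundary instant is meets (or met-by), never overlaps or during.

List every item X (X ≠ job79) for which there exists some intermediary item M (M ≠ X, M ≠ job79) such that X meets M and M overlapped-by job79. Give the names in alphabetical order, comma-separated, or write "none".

Target job79 = [Thu 18:00, Fri 04:00].
Intermediaries M with M overlapped-by job79: none.
Union: none.

none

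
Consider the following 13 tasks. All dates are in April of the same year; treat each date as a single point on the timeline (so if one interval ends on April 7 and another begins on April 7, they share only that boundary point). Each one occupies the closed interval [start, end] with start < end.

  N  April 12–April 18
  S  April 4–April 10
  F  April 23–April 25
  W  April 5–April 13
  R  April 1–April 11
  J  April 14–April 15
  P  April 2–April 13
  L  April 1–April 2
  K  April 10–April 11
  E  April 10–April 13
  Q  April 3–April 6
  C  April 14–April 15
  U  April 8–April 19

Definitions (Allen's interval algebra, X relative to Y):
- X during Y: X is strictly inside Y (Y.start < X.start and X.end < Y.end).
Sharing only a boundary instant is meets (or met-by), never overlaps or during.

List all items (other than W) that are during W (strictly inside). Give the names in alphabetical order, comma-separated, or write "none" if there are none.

K

Target W = [April 5, April 13].
C [April 14, April 15] → after → no.
E [April 10, April 13] → finishes → no.
F [April 23, April 25] → after → no.
J [April 14, April 15] → after → no.
K [April 10, April 11] → during → yes.
L [April 1, April 2] → before → no.
N [April 12, April 18] → overlapped-by → no.
P [April 2, April 13] → finished-by → no.
Q [April 3, April 6] → overlaps → no.
R [April 1, April 11] → overlaps → no.
S [April 4, April 10] → overlaps → no.
U [April 8, April 19] → overlapped-by → no.
Result: K.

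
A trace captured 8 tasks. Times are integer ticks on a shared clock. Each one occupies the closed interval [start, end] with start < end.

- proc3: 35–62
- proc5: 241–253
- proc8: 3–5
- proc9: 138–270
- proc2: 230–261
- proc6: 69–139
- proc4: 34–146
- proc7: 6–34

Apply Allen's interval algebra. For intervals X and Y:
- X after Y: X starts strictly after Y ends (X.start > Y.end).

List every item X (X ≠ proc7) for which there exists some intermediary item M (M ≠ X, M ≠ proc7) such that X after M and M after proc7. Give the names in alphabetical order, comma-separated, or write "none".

proc2, proc5, proc6, proc9

Target proc7 = [6, 34].
Intermediaries M with M after proc7: proc2, proc3, proc5, proc6, proc9.
Via proc2 — items with X after proc2: none.
Via proc3 — items with X after proc3: proc2, proc5, proc6, proc9.
Via proc5 — items with X after proc5: none.
Via proc6 — items with X after proc6: proc2, proc5.
Via proc9 — items with X after proc9: none.
Union: proc2, proc5, proc6, proc9.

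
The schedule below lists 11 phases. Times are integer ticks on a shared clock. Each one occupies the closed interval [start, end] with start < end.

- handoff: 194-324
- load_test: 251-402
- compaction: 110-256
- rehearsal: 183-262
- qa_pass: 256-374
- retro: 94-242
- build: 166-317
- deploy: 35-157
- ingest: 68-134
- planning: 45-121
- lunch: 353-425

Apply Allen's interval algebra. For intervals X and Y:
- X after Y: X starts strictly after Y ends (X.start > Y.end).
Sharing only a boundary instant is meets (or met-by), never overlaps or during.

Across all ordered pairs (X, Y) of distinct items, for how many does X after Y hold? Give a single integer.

Checking all 110 ordered pairs for relation 'after'; matching pairs in alphabetical order:
(build, deploy): build after deploy ✓
(build, ingest): build after ingest ✓
(build, planning): build after planning ✓
(handoff, deploy): handoff after deploy ✓
(handoff, ingest): handoff after ingest ✓
(handoff, planning): handoff after planning ✓
(load_test, deploy): load_test after deploy ✓
(load_test, ingest): load_test after ingest ✓
(load_test, planning): load_test after planning ✓
(load_test, retro): load_test after retro ✓
(lunch, build): lunch after build ✓
(lunch, compaction): lunch after compaction ✓
(lunch, deploy): lunch after deploy ✓
(lunch, handoff): lunch after handoff ✓
(lunch, ingest): lunch after ingest ✓
(lunch, planning): lunch after planning ✓
(lunch, rehearsal): lunch after rehearsal ✓
(lunch, retro): lunch after retro ✓
(qa_pass, deploy): qa_pass after deploy ✓
(qa_pass, ingest): qa_pass after ingest ✓
(qa_pass, planning): qa_pass after planning ✓
(qa_pass, retro): qa_pass after retro ✓
(rehearsal, deploy): rehearsal after deploy ✓
(rehearsal, ingest): rehearsal after ingest ✓
... plus 1 further pairs not listed.
Count: 25.

25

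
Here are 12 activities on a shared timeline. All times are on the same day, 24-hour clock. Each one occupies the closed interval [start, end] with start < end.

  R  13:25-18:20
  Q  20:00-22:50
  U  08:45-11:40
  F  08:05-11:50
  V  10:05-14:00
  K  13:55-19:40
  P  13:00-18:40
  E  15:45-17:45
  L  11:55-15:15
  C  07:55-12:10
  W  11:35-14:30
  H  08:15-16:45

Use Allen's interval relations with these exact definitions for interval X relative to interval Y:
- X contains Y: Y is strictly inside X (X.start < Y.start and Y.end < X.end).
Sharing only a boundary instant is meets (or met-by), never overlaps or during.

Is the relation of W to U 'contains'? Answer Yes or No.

No

W = [11:35, 14:30], U = [08:45, 11:40].
Actual relation of W to U: overlapped-by.
Asked whether 'contains' holds → No.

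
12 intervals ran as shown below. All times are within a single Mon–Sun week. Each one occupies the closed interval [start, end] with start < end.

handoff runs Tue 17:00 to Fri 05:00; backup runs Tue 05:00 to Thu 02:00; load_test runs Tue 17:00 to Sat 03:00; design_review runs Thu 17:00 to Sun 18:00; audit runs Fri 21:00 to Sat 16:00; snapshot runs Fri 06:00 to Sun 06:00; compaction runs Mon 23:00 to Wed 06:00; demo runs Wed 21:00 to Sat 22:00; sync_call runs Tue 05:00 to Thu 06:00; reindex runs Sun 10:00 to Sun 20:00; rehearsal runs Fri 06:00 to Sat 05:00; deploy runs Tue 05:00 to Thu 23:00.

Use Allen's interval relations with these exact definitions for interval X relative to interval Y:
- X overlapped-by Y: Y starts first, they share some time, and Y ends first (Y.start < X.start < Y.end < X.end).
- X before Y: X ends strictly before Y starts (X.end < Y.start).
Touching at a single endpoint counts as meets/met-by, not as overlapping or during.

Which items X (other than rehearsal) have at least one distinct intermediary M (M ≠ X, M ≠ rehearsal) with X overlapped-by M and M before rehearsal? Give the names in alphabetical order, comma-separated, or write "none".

Target rehearsal = [Fri 06:00, Sat 05:00].
Intermediaries M with M before rehearsal: backup, compaction, deploy, handoff, sync_call.
Via backup — items with X overlapped-by backup: demo, handoff, load_test.
Via compaction — items with X overlapped-by compaction: backup, deploy, handoff, load_test, sync_call.
Via deploy — items with X overlapped-by deploy: demo, design_review, handoff, load_test.
Via handoff — items with X overlapped-by handoff: demo, design_review.
Via sync_call — items with X overlapped-by sync_call: demo, handoff, load_test.
Union: backup, demo, deploy, design_review, handoff, load_test, sync_call.

backup, demo, deploy, design_review, handoff, load_test, sync_call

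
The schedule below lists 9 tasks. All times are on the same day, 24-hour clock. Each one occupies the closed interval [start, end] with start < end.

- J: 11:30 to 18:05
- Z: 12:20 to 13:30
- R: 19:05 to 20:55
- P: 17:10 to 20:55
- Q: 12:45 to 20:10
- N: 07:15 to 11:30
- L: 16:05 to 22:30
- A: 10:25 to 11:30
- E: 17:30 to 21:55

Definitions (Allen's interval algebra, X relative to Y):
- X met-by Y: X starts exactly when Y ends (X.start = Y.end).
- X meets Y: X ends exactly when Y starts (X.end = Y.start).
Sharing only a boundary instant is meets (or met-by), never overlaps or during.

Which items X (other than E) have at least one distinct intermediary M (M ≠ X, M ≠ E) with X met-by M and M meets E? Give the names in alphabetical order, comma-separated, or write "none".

none

Target E = [17:30, 21:55].
Intermediaries M with M meets E: none.
Union: none.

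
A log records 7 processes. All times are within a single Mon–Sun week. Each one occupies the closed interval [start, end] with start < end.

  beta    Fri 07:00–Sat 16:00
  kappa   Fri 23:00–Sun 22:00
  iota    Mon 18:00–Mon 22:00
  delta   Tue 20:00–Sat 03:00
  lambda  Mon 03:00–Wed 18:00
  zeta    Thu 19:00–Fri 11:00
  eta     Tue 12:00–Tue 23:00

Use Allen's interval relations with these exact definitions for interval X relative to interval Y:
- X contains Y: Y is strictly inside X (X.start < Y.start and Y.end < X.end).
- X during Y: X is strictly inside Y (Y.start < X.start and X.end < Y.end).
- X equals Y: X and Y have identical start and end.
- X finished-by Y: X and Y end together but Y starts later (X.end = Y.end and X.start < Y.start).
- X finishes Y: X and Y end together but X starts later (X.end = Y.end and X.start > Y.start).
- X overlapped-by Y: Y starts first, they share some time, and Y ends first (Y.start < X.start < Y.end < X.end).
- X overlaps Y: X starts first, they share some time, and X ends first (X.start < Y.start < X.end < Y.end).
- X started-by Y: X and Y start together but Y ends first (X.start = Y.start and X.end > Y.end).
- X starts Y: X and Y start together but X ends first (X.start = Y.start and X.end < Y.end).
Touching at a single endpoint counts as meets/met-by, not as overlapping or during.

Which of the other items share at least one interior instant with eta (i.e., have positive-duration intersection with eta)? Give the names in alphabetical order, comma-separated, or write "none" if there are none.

delta, lambda

Target eta = [Tue 12:00, Tue 23:00].
beta [Fri 07:00, Sat 16:00] → after → no.
delta [Tue 20:00, Sat 03:00] → overlapped-by → yes.
iota [Mon 18:00, Mon 22:00] → before → no.
kappa [Fri 23:00, Sun 22:00] → after → no.
lambda [Mon 03:00, Wed 18:00] → contains → yes.
zeta [Thu 19:00, Fri 11:00] → after → no.
Result: delta, lambda.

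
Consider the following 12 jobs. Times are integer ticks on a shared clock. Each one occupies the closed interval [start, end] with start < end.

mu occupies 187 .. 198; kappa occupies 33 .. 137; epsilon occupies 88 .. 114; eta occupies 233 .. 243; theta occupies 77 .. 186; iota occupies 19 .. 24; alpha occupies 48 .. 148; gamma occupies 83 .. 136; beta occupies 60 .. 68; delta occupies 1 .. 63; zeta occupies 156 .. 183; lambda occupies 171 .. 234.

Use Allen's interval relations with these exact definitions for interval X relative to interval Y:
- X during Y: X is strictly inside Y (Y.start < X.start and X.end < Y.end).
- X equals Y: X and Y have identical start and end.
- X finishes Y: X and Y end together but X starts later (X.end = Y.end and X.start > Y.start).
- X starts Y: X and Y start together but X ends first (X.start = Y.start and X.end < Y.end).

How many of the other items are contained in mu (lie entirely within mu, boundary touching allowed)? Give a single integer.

Target mu = [187, 198].
alpha [48, 148] → before → no.
beta [60, 68] → before → no.
delta [1, 63] → before → no.
epsilon [88, 114] → before → no.
eta [233, 243] → after → no.
gamma [83, 136] → before → no.
iota [19, 24] → before → no.
kappa [33, 137] → before → no.
lambda [171, 234] → contains → no.
theta [77, 186] → before → no.
zeta [156, 183] → before → no.
Total: 0.

0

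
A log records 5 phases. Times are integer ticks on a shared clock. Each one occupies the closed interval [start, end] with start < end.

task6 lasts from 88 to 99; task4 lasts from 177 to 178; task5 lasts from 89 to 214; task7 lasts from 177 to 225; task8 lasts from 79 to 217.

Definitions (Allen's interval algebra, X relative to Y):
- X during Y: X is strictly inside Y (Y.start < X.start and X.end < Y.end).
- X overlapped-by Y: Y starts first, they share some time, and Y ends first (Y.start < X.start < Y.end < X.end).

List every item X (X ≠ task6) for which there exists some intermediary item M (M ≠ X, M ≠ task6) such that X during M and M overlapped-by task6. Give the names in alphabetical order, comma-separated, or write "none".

task4

Target task6 = [88, 99].
Intermediaries M with M overlapped-by task6: task5.
Via task5 — items with X during task5: task4.
Union: task4.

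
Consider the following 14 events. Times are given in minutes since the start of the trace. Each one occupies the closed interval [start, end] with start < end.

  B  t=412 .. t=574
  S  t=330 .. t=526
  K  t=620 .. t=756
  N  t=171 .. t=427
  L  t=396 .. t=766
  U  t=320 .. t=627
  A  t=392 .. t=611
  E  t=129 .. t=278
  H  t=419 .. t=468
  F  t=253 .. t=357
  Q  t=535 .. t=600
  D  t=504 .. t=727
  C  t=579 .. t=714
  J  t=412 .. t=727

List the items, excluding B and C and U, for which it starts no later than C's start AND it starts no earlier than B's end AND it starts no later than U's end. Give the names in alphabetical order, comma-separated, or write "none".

Conditions: its start is no later than C's start (X.start <= t=579) AND its start is no earlier than B's end (X.start >= t=574) AND its start is no later than U's end (X.start <= t=627).
A: start t=392 <= t=579? ✓; start t=392 >= t=574? ✗; start t=392 <= t=627? ✓ → no.
D: start t=504 <= t=579? ✓; start t=504 >= t=574? ✗; start t=504 <= t=627? ✓ → no.
E: start t=129 <= t=579? ✓; start t=129 >= t=574? ✗; start t=129 <= t=627? ✓ → no.
F: start t=253 <= t=579? ✓; start t=253 >= t=574? ✗; start t=253 <= t=627? ✓ → no.
H: start t=419 <= t=579? ✓; start t=419 >= t=574? ✗; start t=419 <= t=627? ✓ → no.
J: start t=412 <= t=579? ✓; start t=412 >= t=574? ✗; start t=412 <= t=627? ✓ → no.
K: start t=620 <= t=579? ✗; start t=620 >= t=574? ✓; start t=620 <= t=627? ✓ → no.
L: start t=396 <= t=579? ✓; start t=396 >= t=574? ✗; start t=396 <= t=627? ✓ → no.
N: start t=171 <= t=579? ✓; start t=171 >= t=574? ✗; start t=171 <= t=627? ✓ → no.
Q: start t=535 <= t=579? ✓; start t=535 >= t=574? ✗; start t=535 <= t=627? ✓ → no.
S: start t=330 <= t=579? ✓; start t=330 >= t=574? ✗; start t=330 <= t=627? ✓ → no.
Result: none.

none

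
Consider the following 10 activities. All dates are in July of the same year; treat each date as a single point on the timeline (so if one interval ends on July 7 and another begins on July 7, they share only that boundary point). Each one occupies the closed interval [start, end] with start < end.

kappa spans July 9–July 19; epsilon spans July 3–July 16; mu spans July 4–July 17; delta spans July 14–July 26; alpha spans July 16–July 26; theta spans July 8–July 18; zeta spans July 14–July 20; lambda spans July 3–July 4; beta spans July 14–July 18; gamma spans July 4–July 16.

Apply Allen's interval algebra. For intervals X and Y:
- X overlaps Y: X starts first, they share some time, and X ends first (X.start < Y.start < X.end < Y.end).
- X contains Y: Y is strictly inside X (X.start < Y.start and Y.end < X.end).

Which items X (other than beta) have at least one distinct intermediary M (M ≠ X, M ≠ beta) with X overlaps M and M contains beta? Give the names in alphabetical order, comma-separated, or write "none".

epsilon, gamma, mu, theta

Target beta = [July 14, July 18].
Intermediaries M with M contains beta: kappa.
Via kappa — items with X overlaps kappa: epsilon, gamma, mu, theta.
Union: epsilon, gamma, mu, theta.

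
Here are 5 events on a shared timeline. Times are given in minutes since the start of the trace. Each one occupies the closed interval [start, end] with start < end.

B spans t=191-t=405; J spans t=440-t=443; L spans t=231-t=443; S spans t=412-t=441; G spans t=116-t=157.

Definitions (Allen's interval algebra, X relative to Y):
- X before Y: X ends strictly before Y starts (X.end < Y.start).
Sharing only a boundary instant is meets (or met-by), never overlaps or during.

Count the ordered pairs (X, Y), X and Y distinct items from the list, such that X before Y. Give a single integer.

Checking all 20 ordered pairs for relation 'before'; matching pairs in alphabetical order:
(B, J): B before J ✓
(B, S): B before S ✓
(G, B): G before B ✓
(G, J): G before J ✓
(G, L): G before L ✓
(G, S): G before S ✓
Count: 6.

6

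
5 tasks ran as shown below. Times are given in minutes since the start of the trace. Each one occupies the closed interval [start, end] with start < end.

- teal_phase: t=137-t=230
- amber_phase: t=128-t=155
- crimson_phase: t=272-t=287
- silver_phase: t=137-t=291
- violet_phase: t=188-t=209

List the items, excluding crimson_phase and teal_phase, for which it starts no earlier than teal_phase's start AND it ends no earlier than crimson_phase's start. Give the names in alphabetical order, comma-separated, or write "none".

Conditions: its start is no earlier than teal_phase's start (X.start >= t=137) AND its end is no earlier than crimson_phase's start (X.end >= t=272).
amber_phase: start t=128 >= t=137? ✗; end t=155 >= t=272? ✗ → no.
silver_phase: start t=137 >= t=137? ✓; end t=291 >= t=272? ✓ → yes.
violet_phase: start t=188 >= t=137? ✓; end t=209 >= t=272? ✗ → no.
Result: silver_phase.

silver_phase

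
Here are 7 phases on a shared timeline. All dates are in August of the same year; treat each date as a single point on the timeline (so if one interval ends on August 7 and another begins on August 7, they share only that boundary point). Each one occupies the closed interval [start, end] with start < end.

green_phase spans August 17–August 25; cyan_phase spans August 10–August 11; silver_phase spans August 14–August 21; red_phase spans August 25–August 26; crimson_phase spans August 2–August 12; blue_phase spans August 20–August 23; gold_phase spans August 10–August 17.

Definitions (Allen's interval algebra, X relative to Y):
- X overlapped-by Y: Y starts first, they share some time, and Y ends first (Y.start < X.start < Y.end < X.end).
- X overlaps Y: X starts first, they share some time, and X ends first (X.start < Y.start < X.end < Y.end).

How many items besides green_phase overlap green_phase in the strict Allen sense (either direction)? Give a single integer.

Target green_phase = [August 17, August 25].
blue_phase [August 20, August 23] → during → no.
crimson_phase [August 2, August 12] → before → no.
cyan_phase [August 10, August 11] → before → no.
gold_phase [August 10, August 17] → meets → no.
red_phase [August 25, August 26] → met-by → no.
silver_phase [August 14, August 21] → overlaps → counts.
Total: 1.

1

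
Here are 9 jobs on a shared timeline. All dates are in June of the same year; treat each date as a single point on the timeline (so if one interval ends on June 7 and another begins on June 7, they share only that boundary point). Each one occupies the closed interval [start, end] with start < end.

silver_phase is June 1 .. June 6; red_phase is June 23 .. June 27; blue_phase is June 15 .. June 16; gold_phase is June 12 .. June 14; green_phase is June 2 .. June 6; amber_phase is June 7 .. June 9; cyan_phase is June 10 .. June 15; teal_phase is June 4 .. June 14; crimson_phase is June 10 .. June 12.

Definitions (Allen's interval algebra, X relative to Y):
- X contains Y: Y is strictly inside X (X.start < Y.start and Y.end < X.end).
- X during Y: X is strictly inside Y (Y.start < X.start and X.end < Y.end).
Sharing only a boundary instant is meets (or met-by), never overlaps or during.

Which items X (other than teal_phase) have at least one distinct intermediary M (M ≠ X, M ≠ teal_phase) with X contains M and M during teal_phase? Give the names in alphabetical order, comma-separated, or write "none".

none

Target teal_phase = [June 4, June 14].
Intermediaries M with M during teal_phase: amber_phase, crimson_phase.
Via amber_phase — items with X contains amber_phase: none.
Via crimson_phase — items with X contains crimson_phase: none.
Union: none.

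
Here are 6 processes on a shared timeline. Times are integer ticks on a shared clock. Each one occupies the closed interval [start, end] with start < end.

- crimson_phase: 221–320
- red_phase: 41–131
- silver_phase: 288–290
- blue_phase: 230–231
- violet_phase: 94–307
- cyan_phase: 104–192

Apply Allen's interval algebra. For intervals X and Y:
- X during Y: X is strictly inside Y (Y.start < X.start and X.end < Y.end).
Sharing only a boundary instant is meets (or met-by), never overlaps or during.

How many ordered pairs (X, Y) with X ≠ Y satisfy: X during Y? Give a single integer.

Checking all 30 ordered pairs for relation 'during'; matching pairs in alphabetical order:
(blue_phase, crimson_phase): blue_phase during crimson_phase ✓
(blue_phase, violet_phase): blue_phase during violet_phase ✓
(cyan_phase, violet_phase): cyan_phase during violet_phase ✓
(silver_phase, crimson_phase): silver_phase during crimson_phase ✓
(silver_phase, violet_phase): silver_phase during violet_phase ✓
Count: 5.

5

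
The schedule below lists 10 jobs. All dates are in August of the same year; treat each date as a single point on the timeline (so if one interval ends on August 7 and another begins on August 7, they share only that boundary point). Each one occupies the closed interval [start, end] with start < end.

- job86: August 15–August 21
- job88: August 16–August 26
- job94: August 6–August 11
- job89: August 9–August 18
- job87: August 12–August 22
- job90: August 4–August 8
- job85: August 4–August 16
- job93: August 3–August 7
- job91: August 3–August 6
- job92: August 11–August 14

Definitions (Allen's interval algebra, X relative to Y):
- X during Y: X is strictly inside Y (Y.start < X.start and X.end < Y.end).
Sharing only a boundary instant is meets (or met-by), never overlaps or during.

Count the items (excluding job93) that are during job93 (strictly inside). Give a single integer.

0

Target job93 = [August 3, August 7].
job85 [August 4, August 16] → overlapped-by → no.
job86 [August 15, August 21] → after → no.
job87 [August 12, August 22] → after → no.
job88 [August 16, August 26] → after → no.
job89 [August 9, August 18] → after → no.
job90 [August 4, August 8] → overlapped-by → no.
job91 [August 3, August 6] → starts → no.
job92 [August 11, August 14] → after → no.
job94 [August 6, August 11] → overlapped-by → no.
Total: 0.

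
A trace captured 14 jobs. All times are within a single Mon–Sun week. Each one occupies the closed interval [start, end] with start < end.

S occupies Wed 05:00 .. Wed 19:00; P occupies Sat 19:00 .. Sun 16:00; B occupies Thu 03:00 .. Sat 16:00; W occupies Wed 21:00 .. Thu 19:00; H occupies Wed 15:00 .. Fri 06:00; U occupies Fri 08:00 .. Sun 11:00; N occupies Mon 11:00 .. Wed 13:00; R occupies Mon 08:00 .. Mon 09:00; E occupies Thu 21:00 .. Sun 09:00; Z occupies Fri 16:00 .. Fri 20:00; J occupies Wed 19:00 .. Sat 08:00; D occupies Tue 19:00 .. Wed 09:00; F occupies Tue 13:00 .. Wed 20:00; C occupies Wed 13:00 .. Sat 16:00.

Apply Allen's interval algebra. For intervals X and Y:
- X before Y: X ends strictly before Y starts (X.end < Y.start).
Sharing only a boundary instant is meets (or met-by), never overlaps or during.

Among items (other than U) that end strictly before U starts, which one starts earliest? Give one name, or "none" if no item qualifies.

R

Target U = [Fri 08:00, Sun 11:00].
B [Thu 03:00, Sat 16:00] → overlaps → excluded.
C [Wed 13:00, Sat 16:00] → overlaps → excluded.
D [Tue 19:00, Wed 09:00] → before → candidate.
E [Thu 21:00, Sun 09:00] → overlaps → excluded.
F [Tue 13:00, Wed 20:00] → before → candidate.
H [Wed 15:00, Fri 06:00] → before → candidate.
J [Wed 19:00, Sat 08:00] → overlaps → excluded.
N [Mon 11:00, Wed 13:00] → before → candidate.
P [Sat 19:00, Sun 16:00] → overlapped-by → excluded.
R [Mon 08:00, Mon 09:00] → before → candidate.
S [Wed 05:00, Wed 19:00] → before → candidate.
W [Wed 21:00, Thu 19:00] → before → candidate.
Z [Fri 16:00, Fri 20:00] → during → excluded.
Among candidates, earliest start is Mon 08:00 → R.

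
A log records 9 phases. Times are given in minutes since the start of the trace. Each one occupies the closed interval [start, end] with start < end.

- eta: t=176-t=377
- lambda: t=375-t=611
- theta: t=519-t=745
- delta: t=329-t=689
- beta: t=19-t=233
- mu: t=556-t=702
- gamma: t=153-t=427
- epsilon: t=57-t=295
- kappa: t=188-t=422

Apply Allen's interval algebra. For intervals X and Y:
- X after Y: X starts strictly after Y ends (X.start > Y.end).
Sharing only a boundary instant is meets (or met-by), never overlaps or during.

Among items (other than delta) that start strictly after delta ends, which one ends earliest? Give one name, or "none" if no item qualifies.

Target delta = [t=329, t=689].
beta [t=19, t=233] → before → excluded.
epsilon [t=57, t=295] → before → excluded.
eta [t=176, t=377] → overlaps → excluded.
gamma [t=153, t=427] → overlaps → excluded.
kappa [t=188, t=422] → overlaps → excluded.
lambda [t=375, t=611] → during → excluded.
mu [t=556, t=702] → overlapped-by → excluded.
theta [t=519, t=745] → overlapped-by → excluded.
No candidates → none.

none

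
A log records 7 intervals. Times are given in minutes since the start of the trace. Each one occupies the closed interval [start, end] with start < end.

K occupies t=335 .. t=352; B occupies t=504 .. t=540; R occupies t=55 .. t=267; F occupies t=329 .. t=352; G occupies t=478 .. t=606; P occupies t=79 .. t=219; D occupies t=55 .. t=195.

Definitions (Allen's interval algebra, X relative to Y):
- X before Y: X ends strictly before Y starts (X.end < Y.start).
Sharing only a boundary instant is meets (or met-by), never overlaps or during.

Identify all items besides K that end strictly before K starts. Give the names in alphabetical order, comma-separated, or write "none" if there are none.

D, P, R

Target K = [t=335, t=352].
B [t=504, t=540] → after → no.
D [t=55, t=195] → before → yes.
F [t=329, t=352] → finished-by → no.
G [t=478, t=606] → after → no.
P [t=79, t=219] → before → yes.
R [t=55, t=267] → before → yes.
Result: D, P, R.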